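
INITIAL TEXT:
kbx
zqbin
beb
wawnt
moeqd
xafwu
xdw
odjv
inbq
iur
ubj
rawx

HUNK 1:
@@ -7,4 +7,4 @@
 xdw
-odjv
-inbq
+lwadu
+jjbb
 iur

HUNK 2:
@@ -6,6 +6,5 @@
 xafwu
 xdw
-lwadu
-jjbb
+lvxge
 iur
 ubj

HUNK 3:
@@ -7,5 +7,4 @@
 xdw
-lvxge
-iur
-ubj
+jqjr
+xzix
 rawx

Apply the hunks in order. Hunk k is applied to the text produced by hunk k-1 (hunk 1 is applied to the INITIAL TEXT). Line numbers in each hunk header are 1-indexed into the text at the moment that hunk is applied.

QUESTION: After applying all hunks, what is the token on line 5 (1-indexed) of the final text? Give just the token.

Answer: moeqd

Derivation:
Hunk 1: at line 7 remove [odjv,inbq] add [lwadu,jjbb] -> 12 lines: kbx zqbin beb wawnt moeqd xafwu xdw lwadu jjbb iur ubj rawx
Hunk 2: at line 6 remove [lwadu,jjbb] add [lvxge] -> 11 lines: kbx zqbin beb wawnt moeqd xafwu xdw lvxge iur ubj rawx
Hunk 3: at line 7 remove [lvxge,iur,ubj] add [jqjr,xzix] -> 10 lines: kbx zqbin beb wawnt moeqd xafwu xdw jqjr xzix rawx
Final line 5: moeqd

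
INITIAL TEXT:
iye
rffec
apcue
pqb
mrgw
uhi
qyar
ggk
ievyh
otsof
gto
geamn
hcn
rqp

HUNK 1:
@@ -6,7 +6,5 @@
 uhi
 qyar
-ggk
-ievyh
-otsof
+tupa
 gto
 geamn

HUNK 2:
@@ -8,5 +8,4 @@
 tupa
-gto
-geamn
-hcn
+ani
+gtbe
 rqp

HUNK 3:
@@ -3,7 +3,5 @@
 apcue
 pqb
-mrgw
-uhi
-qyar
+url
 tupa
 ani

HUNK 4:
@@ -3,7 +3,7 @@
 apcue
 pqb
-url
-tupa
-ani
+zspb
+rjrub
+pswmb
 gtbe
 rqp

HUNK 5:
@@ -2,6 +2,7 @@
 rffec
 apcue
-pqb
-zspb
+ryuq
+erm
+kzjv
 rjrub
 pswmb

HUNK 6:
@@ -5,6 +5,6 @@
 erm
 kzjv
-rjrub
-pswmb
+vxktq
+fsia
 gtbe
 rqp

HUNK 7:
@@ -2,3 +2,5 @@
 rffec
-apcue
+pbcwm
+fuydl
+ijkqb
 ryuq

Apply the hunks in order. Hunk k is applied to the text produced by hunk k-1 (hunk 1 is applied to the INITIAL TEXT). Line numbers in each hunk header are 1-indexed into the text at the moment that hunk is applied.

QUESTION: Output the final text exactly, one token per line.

Hunk 1: at line 6 remove [ggk,ievyh,otsof] add [tupa] -> 12 lines: iye rffec apcue pqb mrgw uhi qyar tupa gto geamn hcn rqp
Hunk 2: at line 8 remove [gto,geamn,hcn] add [ani,gtbe] -> 11 lines: iye rffec apcue pqb mrgw uhi qyar tupa ani gtbe rqp
Hunk 3: at line 3 remove [mrgw,uhi,qyar] add [url] -> 9 lines: iye rffec apcue pqb url tupa ani gtbe rqp
Hunk 4: at line 3 remove [url,tupa,ani] add [zspb,rjrub,pswmb] -> 9 lines: iye rffec apcue pqb zspb rjrub pswmb gtbe rqp
Hunk 5: at line 2 remove [pqb,zspb] add [ryuq,erm,kzjv] -> 10 lines: iye rffec apcue ryuq erm kzjv rjrub pswmb gtbe rqp
Hunk 6: at line 5 remove [rjrub,pswmb] add [vxktq,fsia] -> 10 lines: iye rffec apcue ryuq erm kzjv vxktq fsia gtbe rqp
Hunk 7: at line 2 remove [apcue] add [pbcwm,fuydl,ijkqb] -> 12 lines: iye rffec pbcwm fuydl ijkqb ryuq erm kzjv vxktq fsia gtbe rqp

Answer: iye
rffec
pbcwm
fuydl
ijkqb
ryuq
erm
kzjv
vxktq
fsia
gtbe
rqp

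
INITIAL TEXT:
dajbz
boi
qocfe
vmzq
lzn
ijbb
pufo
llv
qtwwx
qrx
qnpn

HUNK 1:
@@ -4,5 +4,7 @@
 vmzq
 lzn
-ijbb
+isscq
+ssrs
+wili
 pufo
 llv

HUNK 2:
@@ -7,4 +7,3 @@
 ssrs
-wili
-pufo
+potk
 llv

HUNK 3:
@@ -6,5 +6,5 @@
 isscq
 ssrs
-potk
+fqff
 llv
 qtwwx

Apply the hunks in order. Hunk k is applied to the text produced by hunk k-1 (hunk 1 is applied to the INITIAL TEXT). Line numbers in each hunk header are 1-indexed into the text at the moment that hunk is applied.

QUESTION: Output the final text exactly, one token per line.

Hunk 1: at line 4 remove [ijbb] add [isscq,ssrs,wili] -> 13 lines: dajbz boi qocfe vmzq lzn isscq ssrs wili pufo llv qtwwx qrx qnpn
Hunk 2: at line 7 remove [wili,pufo] add [potk] -> 12 lines: dajbz boi qocfe vmzq lzn isscq ssrs potk llv qtwwx qrx qnpn
Hunk 3: at line 6 remove [potk] add [fqff] -> 12 lines: dajbz boi qocfe vmzq lzn isscq ssrs fqff llv qtwwx qrx qnpn

Answer: dajbz
boi
qocfe
vmzq
lzn
isscq
ssrs
fqff
llv
qtwwx
qrx
qnpn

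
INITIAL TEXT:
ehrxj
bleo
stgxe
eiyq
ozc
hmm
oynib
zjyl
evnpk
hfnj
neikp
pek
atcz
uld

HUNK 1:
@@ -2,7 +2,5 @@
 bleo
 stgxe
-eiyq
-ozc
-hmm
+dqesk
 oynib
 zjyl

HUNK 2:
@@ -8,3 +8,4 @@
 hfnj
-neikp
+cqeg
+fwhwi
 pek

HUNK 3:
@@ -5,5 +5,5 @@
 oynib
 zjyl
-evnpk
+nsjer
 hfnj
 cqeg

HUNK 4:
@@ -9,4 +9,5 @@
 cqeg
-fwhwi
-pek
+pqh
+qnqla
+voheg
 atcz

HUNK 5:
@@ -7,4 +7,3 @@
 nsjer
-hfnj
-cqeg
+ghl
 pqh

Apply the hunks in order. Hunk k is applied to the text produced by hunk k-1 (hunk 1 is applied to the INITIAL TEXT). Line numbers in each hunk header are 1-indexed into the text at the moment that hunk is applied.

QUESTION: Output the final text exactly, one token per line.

Hunk 1: at line 2 remove [eiyq,ozc,hmm] add [dqesk] -> 12 lines: ehrxj bleo stgxe dqesk oynib zjyl evnpk hfnj neikp pek atcz uld
Hunk 2: at line 8 remove [neikp] add [cqeg,fwhwi] -> 13 lines: ehrxj bleo stgxe dqesk oynib zjyl evnpk hfnj cqeg fwhwi pek atcz uld
Hunk 3: at line 5 remove [evnpk] add [nsjer] -> 13 lines: ehrxj bleo stgxe dqesk oynib zjyl nsjer hfnj cqeg fwhwi pek atcz uld
Hunk 4: at line 9 remove [fwhwi,pek] add [pqh,qnqla,voheg] -> 14 lines: ehrxj bleo stgxe dqesk oynib zjyl nsjer hfnj cqeg pqh qnqla voheg atcz uld
Hunk 5: at line 7 remove [hfnj,cqeg] add [ghl] -> 13 lines: ehrxj bleo stgxe dqesk oynib zjyl nsjer ghl pqh qnqla voheg atcz uld

Answer: ehrxj
bleo
stgxe
dqesk
oynib
zjyl
nsjer
ghl
pqh
qnqla
voheg
atcz
uld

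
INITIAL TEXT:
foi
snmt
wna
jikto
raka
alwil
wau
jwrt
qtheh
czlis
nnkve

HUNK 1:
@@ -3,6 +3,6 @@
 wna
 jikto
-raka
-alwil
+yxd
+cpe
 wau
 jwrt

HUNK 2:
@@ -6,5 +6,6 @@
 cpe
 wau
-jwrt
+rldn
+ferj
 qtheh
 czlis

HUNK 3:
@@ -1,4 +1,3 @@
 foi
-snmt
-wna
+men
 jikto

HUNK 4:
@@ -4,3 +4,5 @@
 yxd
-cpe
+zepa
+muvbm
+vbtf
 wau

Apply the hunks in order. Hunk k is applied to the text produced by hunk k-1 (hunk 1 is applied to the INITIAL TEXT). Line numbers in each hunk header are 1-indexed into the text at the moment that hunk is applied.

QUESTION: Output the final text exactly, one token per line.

Hunk 1: at line 3 remove [raka,alwil] add [yxd,cpe] -> 11 lines: foi snmt wna jikto yxd cpe wau jwrt qtheh czlis nnkve
Hunk 2: at line 6 remove [jwrt] add [rldn,ferj] -> 12 lines: foi snmt wna jikto yxd cpe wau rldn ferj qtheh czlis nnkve
Hunk 3: at line 1 remove [snmt,wna] add [men] -> 11 lines: foi men jikto yxd cpe wau rldn ferj qtheh czlis nnkve
Hunk 4: at line 4 remove [cpe] add [zepa,muvbm,vbtf] -> 13 lines: foi men jikto yxd zepa muvbm vbtf wau rldn ferj qtheh czlis nnkve

Answer: foi
men
jikto
yxd
zepa
muvbm
vbtf
wau
rldn
ferj
qtheh
czlis
nnkve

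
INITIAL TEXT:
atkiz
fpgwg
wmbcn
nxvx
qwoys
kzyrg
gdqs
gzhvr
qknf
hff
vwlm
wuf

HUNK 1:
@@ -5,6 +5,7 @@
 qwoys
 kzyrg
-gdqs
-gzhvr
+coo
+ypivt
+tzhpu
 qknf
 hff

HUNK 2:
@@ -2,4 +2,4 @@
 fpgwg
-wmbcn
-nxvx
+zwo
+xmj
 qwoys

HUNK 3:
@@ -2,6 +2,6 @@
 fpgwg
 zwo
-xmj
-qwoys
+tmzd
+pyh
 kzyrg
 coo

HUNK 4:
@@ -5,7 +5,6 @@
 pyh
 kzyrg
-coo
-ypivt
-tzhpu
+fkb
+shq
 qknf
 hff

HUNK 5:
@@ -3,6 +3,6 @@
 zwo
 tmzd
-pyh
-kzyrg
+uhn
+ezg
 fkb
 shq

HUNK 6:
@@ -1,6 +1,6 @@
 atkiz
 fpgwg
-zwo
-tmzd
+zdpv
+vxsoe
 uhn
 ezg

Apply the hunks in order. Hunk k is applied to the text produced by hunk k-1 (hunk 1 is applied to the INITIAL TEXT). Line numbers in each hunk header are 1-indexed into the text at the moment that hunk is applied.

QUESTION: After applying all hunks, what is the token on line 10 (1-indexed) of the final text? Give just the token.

Hunk 1: at line 5 remove [gdqs,gzhvr] add [coo,ypivt,tzhpu] -> 13 lines: atkiz fpgwg wmbcn nxvx qwoys kzyrg coo ypivt tzhpu qknf hff vwlm wuf
Hunk 2: at line 2 remove [wmbcn,nxvx] add [zwo,xmj] -> 13 lines: atkiz fpgwg zwo xmj qwoys kzyrg coo ypivt tzhpu qknf hff vwlm wuf
Hunk 3: at line 2 remove [xmj,qwoys] add [tmzd,pyh] -> 13 lines: atkiz fpgwg zwo tmzd pyh kzyrg coo ypivt tzhpu qknf hff vwlm wuf
Hunk 4: at line 5 remove [coo,ypivt,tzhpu] add [fkb,shq] -> 12 lines: atkiz fpgwg zwo tmzd pyh kzyrg fkb shq qknf hff vwlm wuf
Hunk 5: at line 3 remove [pyh,kzyrg] add [uhn,ezg] -> 12 lines: atkiz fpgwg zwo tmzd uhn ezg fkb shq qknf hff vwlm wuf
Hunk 6: at line 1 remove [zwo,tmzd] add [zdpv,vxsoe] -> 12 lines: atkiz fpgwg zdpv vxsoe uhn ezg fkb shq qknf hff vwlm wuf
Final line 10: hff

Answer: hff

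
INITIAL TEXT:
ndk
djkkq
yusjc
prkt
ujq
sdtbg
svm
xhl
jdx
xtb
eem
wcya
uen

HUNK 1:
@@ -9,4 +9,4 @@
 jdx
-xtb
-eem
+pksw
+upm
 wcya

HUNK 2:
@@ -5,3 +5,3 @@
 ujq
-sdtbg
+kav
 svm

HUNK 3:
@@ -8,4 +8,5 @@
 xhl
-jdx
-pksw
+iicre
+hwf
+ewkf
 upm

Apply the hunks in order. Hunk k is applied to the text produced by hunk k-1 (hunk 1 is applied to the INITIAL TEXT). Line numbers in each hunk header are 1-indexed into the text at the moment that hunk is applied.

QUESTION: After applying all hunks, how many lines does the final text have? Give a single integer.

Hunk 1: at line 9 remove [xtb,eem] add [pksw,upm] -> 13 lines: ndk djkkq yusjc prkt ujq sdtbg svm xhl jdx pksw upm wcya uen
Hunk 2: at line 5 remove [sdtbg] add [kav] -> 13 lines: ndk djkkq yusjc prkt ujq kav svm xhl jdx pksw upm wcya uen
Hunk 3: at line 8 remove [jdx,pksw] add [iicre,hwf,ewkf] -> 14 lines: ndk djkkq yusjc prkt ujq kav svm xhl iicre hwf ewkf upm wcya uen
Final line count: 14

Answer: 14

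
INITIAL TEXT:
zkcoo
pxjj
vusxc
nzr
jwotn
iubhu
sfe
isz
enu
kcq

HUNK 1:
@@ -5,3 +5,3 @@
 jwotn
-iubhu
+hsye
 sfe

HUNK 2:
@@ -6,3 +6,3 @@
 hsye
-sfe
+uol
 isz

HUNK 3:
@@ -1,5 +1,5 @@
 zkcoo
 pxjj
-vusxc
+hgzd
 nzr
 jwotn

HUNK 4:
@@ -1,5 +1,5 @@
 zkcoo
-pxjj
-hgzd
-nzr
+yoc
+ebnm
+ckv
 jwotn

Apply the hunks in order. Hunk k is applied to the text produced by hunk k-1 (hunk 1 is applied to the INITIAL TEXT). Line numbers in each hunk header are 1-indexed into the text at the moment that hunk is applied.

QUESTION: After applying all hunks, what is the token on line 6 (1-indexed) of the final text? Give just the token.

Hunk 1: at line 5 remove [iubhu] add [hsye] -> 10 lines: zkcoo pxjj vusxc nzr jwotn hsye sfe isz enu kcq
Hunk 2: at line 6 remove [sfe] add [uol] -> 10 lines: zkcoo pxjj vusxc nzr jwotn hsye uol isz enu kcq
Hunk 3: at line 1 remove [vusxc] add [hgzd] -> 10 lines: zkcoo pxjj hgzd nzr jwotn hsye uol isz enu kcq
Hunk 4: at line 1 remove [pxjj,hgzd,nzr] add [yoc,ebnm,ckv] -> 10 lines: zkcoo yoc ebnm ckv jwotn hsye uol isz enu kcq
Final line 6: hsye

Answer: hsye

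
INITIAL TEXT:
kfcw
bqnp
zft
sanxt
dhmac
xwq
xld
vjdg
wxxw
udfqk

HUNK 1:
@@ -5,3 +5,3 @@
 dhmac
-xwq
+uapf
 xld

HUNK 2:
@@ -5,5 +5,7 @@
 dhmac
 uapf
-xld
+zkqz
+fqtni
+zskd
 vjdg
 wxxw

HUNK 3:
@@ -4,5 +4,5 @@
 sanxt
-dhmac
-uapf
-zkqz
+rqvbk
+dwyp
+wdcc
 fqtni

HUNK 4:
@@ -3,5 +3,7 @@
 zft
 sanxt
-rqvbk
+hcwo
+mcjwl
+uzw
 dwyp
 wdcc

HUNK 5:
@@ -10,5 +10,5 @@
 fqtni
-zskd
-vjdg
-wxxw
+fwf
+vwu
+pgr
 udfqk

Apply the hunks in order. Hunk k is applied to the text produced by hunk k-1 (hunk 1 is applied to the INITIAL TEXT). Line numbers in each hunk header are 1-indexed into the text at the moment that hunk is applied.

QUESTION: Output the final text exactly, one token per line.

Answer: kfcw
bqnp
zft
sanxt
hcwo
mcjwl
uzw
dwyp
wdcc
fqtni
fwf
vwu
pgr
udfqk

Derivation:
Hunk 1: at line 5 remove [xwq] add [uapf] -> 10 lines: kfcw bqnp zft sanxt dhmac uapf xld vjdg wxxw udfqk
Hunk 2: at line 5 remove [xld] add [zkqz,fqtni,zskd] -> 12 lines: kfcw bqnp zft sanxt dhmac uapf zkqz fqtni zskd vjdg wxxw udfqk
Hunk 3: at line 4 remove [dhmac,uapf,zkqz] add [rqvbk,dwyp,wdcc] -> 12 lines: kfcw bqnp zft sanxt rqvbk dwyp wdcc fqtni zskd vjdg wxxw udfqk
Hunk 4: at line 3 remove [rqvbk] add [hcwo,mcjwl,uzw] -> 14 lines: kfcw bqnp zft sanxt hcwo mcjwl uzw dwyp wdcc fqtni zskd vjdg wxxw udfqk
Hunk 5: at line 10 remove [zskd,vjdg,wxxw] add [fwf,vwu,pgr] -> 14 lines: kfcw bqnp zft sanxt hcwo mcjwl uzw dwyp wdcc fqtni fwf vwu pgr udfqk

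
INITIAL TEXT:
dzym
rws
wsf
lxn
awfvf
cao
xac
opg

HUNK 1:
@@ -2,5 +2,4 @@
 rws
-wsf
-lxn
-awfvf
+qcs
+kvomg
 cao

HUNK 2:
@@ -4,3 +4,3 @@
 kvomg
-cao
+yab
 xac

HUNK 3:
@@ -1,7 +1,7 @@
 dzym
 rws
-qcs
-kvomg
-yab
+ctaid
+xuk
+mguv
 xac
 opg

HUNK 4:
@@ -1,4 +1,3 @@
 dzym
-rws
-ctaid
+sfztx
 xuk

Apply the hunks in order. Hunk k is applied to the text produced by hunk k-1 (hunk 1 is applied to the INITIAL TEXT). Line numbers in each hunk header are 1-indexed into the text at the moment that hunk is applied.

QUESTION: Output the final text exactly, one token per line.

Answer: dzym
sfztx
xuk
mguv
xac
opg

Derivation:
Hunk 1: at line 2 remove [wsf,lxn,awfvf] add [qcs,kvomg] -> 7 lines: dzym rws qcs kvomg cao xac opg
Hunk 2: at line 4 remove [cao] add [yab] -> 7 lines: dzym rws qcs kvomg yab xac opg
Hunk 3: at line 1 remove [qcs,kvomg,yab] add [ctaid,xuk,mguv] -> 7 lines: dzym rws ctaid xuk mguv xac opg
Hunk 4: at line 1 remove [rws,ctaid] add [sfztx] -> 6 lines: dzym sfztx xuk mguv xac opg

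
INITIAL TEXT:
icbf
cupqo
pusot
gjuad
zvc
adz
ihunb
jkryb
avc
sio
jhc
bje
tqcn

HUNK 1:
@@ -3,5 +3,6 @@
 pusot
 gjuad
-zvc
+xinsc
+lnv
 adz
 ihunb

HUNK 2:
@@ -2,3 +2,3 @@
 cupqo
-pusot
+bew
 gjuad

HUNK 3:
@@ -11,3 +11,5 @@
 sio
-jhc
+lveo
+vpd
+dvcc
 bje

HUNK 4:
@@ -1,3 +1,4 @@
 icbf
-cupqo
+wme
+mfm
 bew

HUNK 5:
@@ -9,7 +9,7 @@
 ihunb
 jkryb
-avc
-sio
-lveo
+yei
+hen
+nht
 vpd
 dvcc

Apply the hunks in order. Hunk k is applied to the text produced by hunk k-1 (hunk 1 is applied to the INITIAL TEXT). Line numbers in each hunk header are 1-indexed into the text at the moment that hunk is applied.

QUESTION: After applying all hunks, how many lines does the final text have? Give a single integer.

Hunk 1: at line 3 remove [zvc] add [xinsc,lnv] -> 14 lines: icbf cupqo pusot gjuad xinsc lnv adz ihunb jkryb avc sio jhc bje tqcn
Hunk 2: at line 2 remove [pusot] add [bew] -> 14 lines: icbf cupqo bew gjuad xinsc lnv adz ihunb jkryb avc sio jhc bje tqcn
Hunk 3: at line 11 remove [jhc] add [lveo,vpd,dvcc] -> 16 lines: icbf cupqo bew gjuad xinsc lnv adz ihunb jkryb avc sio lveo vpd dvcc bje tqcn
Hunk 4: at line 1 remove [cupqo] add [wme,mfm] -> 17 lines: icbf wme mfm bew gjuad xinsc lnv adz ihunb jkryb avc sio lveo vpd dvcc bje tqcn
Hunk 5: at line 9 remove [avc,sio,lveo] add [yei,hen,nht] -> 17 lines: icbf wme mfm bew gjuad xinsc lnv adz ihunb jkryb yei hen nht vpd dvcc bje tqcn
Final line count: 17

Answer: 17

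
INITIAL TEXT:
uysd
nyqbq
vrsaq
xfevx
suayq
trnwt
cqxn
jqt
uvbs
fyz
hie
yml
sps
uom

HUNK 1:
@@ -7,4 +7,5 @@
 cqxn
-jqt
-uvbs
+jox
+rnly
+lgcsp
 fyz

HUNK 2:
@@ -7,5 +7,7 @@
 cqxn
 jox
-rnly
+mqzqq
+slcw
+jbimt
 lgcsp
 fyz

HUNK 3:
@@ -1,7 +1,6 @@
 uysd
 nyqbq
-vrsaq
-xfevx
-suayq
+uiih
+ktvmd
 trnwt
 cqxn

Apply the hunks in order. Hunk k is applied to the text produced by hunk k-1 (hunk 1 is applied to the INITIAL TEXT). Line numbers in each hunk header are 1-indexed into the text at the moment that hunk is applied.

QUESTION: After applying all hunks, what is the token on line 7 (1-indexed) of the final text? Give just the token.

Hunk 1: at line 7 remove [jqt,uvbs] add [jox,rnly,lgcsp] -> 15 lines: uysd nyqbq vrsaq xfevx suayq trnwt cqxn jox rnly lgcsp fyz hie yml sps uom
Hunk 2: at line 7 remove [rnly] add [mqzqq,slcw,jbimt] -> 17 lines: uysd nyqbq vrsaq xfevx suayq trnwt cqxn jox mqzqq slcw jbimt lgcsp fyz hie yml sps uom
Hunk 3: at line 1 remove [vrsaq,xfevx,suayq] add [uiih,ktvmd] -> 16 lines: uysd nyqbq uiih ktvmd trnwt cqxn jox mqzqq slcw jbimt lgcsp fyz hie yml sps uom
Final line 7: jox

Answer: jox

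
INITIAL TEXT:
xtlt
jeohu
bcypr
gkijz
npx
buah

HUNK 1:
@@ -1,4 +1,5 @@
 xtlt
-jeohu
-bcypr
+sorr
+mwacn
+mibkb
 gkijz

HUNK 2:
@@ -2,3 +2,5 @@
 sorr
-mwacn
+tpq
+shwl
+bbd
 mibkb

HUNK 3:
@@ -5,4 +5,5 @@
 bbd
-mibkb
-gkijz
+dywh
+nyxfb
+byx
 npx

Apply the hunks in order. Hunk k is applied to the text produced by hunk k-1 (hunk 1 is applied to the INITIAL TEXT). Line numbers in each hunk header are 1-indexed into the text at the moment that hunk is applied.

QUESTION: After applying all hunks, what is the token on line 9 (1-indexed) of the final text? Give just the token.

Answer: npx

Derivation:
Hunk 1: at line 1 remove [jeohu,bcypr] add [sorr,mwacn,mibkb] -> 7 lines: xtlt sorr mwacn mibkb gkijz npx buah
Hunk 2: at line 2 remove [mwacn] add [tpq,shwl,bbd] -> 9 lines: xtlt sorr tpq shwl bbd mibkb gkijz npx buah
Hunk 3: at line 5 remove [mibkb,gkijz] add [dywh,nyxfb,byx] -> 10 lines: xtlt sorr tpq shwl bbd dywh nyxfb byx npx buah
Final line 9: npx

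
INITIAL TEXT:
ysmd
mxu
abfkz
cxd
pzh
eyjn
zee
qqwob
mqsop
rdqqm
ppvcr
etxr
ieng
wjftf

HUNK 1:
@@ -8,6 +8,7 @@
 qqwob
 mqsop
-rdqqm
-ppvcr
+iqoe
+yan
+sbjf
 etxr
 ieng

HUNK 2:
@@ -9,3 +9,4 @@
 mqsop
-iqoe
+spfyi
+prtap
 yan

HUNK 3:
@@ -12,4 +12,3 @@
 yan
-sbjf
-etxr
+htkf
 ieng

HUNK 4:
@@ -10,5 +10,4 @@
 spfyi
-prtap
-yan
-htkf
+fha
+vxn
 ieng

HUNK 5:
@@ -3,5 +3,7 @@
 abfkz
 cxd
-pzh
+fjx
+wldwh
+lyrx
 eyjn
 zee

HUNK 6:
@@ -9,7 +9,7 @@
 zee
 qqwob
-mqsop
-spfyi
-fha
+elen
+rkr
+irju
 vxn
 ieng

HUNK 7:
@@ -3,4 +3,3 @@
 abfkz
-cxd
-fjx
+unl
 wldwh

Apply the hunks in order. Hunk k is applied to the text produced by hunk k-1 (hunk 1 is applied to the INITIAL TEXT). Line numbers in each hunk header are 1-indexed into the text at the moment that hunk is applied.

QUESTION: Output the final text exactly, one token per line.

Hunk 1: at line 8 remove [rdqqm,ppvcr] add [iqoe,yan,sbjf] -> 15 lines: ysmd mxu abfkz cxd pzh eyjn zee qqwob mqsop iqoe yan sbjf etxr ieng wjftf
Hunk 2: at line 9 remove [iqoe] add [spfyi,prtap] -> 16 lines: ysmd mxu abfkz cxd pzh eyjn zee qqwob mqsop spfyi prtap yan sbjf etxr ieng wjftf
Hunk 3: at line 12 remove [sbjf,etxr] add [htkf] -> 15 lines: ysmd mxu abfkz cxd pzh eyjn zee qqwob mqsop spfyi prtap yan htkf ieng wjftf
Hunk 4: at line 10 remove [prtap,yan,htkf] add [fha,vxn] -> 14 lines: ysmd mxu abfkz cxd pzh eyjn zee qqwob mqsop spfyi fha vxn ieng wjftf
Hunk 5: at line 3 remove [pzh] add [fjx,wldwh,lyrx] -> 16 lines: ysmd mxu abfkz cxd fjx wldwh lyrx eyjn zee qqwob mqsop spfyi fha vxn ieng wjftf
Hunk 6: at line 9 remove [mqsop,spfyi,fha] add [elen,rkr,irju] -> 16 lines: ysmd mxu abfkz cxd fjx wldwh lyrx eyjn zee qqwob elen rkr irju vxn ieng wjftf
Hunk 7: at line 3 remove [cxd,fjx] add [unl] -> 15 lines: ysmd mxu abfkz unl wldwh lyrx eyjn zee qqwob elen rkr irju vxn ieng wjftf

Answer: ysmd
mxu
abfkz
unl
wldwh
lyrx
eyjn
zee
qqwob
elen
rkr
irju
vxn
ieng
wjftf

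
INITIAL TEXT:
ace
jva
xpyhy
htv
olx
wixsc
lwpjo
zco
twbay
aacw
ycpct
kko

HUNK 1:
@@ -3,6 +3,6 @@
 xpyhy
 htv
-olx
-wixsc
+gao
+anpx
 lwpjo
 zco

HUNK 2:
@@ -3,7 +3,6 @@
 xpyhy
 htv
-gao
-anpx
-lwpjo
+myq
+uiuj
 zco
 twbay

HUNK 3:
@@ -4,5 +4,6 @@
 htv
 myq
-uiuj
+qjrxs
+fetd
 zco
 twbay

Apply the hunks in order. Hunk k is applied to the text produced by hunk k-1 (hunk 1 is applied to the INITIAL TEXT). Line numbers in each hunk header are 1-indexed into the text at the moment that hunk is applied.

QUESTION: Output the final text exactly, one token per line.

Answer: ace
jva
xpyhy
htv
myq
qjrxs
fetd
zco
twbay
aacw
ycpct
kko

Derivation:
Hunk 1: at line 3 remove [olx,wixsc] add [gao,anpx] -> 12 lines: ace jva xpyhy htv gao anpx lwpjo zco twbay aacw ycpct kko
Hunk 2: at line 3 remove [gao,anpx,lwpjo] add [myq,uiuj] -> 11 lines: ace jva xpyhy htv myq uiuj zco twbay aacw ycpct kko
Hunk 3: at line 4 remove [uiuj] add [qjrxs,fetd] -> 12 lines: ace jva xpyhy htv myq qjrxs fetd zco twbay aacw ycpct kko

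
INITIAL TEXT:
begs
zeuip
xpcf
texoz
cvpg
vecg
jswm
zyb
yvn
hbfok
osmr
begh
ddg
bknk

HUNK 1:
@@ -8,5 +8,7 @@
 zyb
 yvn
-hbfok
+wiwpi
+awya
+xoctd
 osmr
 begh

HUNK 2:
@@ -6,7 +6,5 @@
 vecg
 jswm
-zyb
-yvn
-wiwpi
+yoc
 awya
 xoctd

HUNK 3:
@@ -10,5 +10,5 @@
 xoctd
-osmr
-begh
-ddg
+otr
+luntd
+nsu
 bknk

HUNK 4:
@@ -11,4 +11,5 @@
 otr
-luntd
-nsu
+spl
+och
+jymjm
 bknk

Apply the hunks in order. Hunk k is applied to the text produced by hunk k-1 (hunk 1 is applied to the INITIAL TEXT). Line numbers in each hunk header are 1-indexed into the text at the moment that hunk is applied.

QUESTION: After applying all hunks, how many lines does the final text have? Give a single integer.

Answer: 15

Derivation:
Hunk 1: at line 8 remove [hbfok] add [wiwpi,awya,xoctd] -> 16 lines: begs zeuip xpcf texoz cvpg vecg jswm zyb yvn wiwpi awya xoctd osmr begh ddg bknk
Hunk 2: at line 6 remove [zyb,yvn,wiwpi] add [yoc] -> 14 lines: begs zeuip xpcf texoz cvpg vecg jswm yoc awya xoctd osmr begh ddg bknk
Hunk 3: at line 10 remove [osmr,begh,ddg] add [otr,luntd,nsu] -> 14 lines: begs zeuip xpcf texoz cvpg vecg jswm yoc awya xoctd otr luntd nsu bknk
Hunk 4: at line 11 remove [luntd,nsu] add [spl,och,jymjm] -> 15 lines: begs zeuip xpcf texoz cvpg vecg jswm yoc awya xoctd otr spl och jymjm bknk
Final line count: 15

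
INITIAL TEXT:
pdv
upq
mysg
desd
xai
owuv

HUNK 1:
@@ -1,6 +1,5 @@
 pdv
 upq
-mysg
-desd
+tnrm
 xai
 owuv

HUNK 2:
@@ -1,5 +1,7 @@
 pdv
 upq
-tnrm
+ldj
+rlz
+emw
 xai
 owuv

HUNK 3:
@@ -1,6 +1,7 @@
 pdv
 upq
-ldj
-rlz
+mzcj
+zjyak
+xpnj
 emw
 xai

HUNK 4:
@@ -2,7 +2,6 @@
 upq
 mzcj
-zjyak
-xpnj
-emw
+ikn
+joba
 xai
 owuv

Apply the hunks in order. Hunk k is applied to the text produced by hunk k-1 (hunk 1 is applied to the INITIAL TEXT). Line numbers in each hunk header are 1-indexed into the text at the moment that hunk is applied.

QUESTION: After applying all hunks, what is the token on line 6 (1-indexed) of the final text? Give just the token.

Answer: xai

Derivation:
Hunk 1: at line 1 remove [mysg,desd] add [tnrm] -> 5 lines: pdv upq tnrm xai owuv
Hunk 2: at line 1 remove [tnrm] add [ldj,rlz,emw] -> 7 lines: pdv upq ldj rlz emw xai owuv
Hunk 3: at line 1 remove [ldj,rlz] add [mzcj,zjyak,xpnj] -> 8 lines: pdv upq mzcj zjyak xpnj emw xai owuv
Hunk 4: at line 2 remove [zjyak,xpnj,emw] add [ikn,joba] -> 7 lines: pdv upq mzcj ikn joba xai owuv
Final line 6: xai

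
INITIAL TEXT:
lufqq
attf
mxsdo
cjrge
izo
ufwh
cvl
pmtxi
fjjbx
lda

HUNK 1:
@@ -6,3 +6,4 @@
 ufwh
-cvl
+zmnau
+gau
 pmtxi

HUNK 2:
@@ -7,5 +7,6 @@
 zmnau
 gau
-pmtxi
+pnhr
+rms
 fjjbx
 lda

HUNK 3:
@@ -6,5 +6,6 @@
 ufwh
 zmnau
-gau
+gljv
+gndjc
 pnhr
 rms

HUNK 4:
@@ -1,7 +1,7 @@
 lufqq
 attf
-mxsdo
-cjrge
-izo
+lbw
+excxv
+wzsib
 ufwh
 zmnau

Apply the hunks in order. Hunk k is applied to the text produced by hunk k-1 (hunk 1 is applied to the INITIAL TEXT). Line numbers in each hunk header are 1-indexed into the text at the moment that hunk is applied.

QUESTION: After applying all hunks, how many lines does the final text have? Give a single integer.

Answer: 13

Derivation:
Hunk 1: at line 6 remove [cvl] add [zmnau,gau] -> 11 lines: lufqq attf mxsdo cjrge izo ufwh zmnau gau pmtxi fjjbx lda
Hunk 2: at line 7 remove [pmtxi] add [pnhr,rms] -> 12 lines: lufqq attf mxsdo cjrge izo ufwh zmnau gau pnhr rms fjjbx lda
Hunk 3: at line 6 remove [gau] add [gljv,gndjc] -> 13 lines: lufqq attf mxsdo cjrge izo ufwh zmnau gljv gndjc pnhr rms fjjbx lda
Hunk 4: at line 1 remove [mxsdo,cjrge,izo] add [lbw,excxv,wzsib] -> 13 lines: lufqq attf lbw excxv wzsib ufwh zmnau gljv gndjc pnhr rms fjjbx lda
Final line count: 13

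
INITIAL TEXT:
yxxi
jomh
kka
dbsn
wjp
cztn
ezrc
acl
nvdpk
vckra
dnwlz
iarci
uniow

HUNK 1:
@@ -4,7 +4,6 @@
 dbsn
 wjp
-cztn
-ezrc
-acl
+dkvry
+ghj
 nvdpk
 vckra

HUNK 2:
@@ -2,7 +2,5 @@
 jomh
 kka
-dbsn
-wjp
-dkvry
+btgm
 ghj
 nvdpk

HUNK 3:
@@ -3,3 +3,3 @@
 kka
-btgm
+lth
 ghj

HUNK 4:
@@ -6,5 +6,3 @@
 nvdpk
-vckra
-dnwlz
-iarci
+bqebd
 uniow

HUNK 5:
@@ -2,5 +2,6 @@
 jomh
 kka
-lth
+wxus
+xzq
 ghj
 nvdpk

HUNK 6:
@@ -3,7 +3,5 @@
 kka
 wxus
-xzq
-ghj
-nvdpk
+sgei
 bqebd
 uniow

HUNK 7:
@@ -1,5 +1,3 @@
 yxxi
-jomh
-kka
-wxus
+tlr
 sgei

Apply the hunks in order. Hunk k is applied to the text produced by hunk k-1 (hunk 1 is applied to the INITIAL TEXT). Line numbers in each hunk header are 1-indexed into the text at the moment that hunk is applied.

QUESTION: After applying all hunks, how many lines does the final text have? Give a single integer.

Answer: 5

Derivation:
Hunk 1: at line 4 remove [cztn,ezrc,acl] add [dkvry,ghj] -> 12 lines: yxxi jomh kka dbsn wjp dkvry ghj nvdpk vckra dnwlz iarci uniow
Hunk 2: at line 2 remove [dbsn,wjp,dkvry] add [btgm] -> 10 lines: yxxi jomh kka btgm ghj nvdpk vckra dnwlz iarci uniow
Hunk 3: at line 3 remove [btgm] add [lth] -> 10 lines: yxxi jomh kka lth ghj nvdpk vckra dnwlz iarci uniow
Hunk 4: at line 6 remove [vckra,dnwlz,iarci] add [bqebd] -> 8 lines: yxxi jomh kka lth ghj nvdpk bqebd uniow
Hunk 5: at line 2 remove [lth] add [wxus,xzq] -> 9 lines: yxxi jomh kka wxus xzq ghj nvdpk bqebd uniow
Hunk 6: at line 3 remove [xzq,ghj,nvdpk] add [sgei] -> 7 lines: yxxi jomh kka wxus sgei bqebd uniow
Hunk 7: at line 1 remove [jomh,kka,wxus] add [tlr] -> 5 lines: yxxi tlr sgei bqebd uniow
Final line count: 5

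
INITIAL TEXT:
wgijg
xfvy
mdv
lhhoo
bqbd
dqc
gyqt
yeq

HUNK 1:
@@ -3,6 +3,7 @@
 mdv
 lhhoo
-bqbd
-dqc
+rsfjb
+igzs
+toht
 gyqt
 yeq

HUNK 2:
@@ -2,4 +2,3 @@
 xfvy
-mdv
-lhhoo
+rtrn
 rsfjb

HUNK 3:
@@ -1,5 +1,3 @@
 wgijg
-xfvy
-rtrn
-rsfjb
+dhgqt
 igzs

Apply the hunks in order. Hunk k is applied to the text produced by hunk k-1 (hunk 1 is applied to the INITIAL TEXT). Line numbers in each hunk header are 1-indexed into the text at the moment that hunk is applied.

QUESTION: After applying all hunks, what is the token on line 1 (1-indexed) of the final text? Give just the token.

Hunk 1: at line 3 remove [bqbd,dqc] add [rsfjb,igzs,toht] -> 9 lines: wgijg xfvy mdv lhhoo rsfjb igzs toht gyqt yeq
Hunk 2: at line 2 remove [mdv,lhhoo] add [rtrn] -> 8 lines: wgijg xfvy rtrn rsfjb igzs toht gyqt yeq
Hunk 3: at line 1 remove [xfvy,rtrn,rsfjb] add [dhgqt] -> 6 lines: wgijg dhgqt igzs toht gyqt yeq
Final line 1: wgijg

Answer: wgijg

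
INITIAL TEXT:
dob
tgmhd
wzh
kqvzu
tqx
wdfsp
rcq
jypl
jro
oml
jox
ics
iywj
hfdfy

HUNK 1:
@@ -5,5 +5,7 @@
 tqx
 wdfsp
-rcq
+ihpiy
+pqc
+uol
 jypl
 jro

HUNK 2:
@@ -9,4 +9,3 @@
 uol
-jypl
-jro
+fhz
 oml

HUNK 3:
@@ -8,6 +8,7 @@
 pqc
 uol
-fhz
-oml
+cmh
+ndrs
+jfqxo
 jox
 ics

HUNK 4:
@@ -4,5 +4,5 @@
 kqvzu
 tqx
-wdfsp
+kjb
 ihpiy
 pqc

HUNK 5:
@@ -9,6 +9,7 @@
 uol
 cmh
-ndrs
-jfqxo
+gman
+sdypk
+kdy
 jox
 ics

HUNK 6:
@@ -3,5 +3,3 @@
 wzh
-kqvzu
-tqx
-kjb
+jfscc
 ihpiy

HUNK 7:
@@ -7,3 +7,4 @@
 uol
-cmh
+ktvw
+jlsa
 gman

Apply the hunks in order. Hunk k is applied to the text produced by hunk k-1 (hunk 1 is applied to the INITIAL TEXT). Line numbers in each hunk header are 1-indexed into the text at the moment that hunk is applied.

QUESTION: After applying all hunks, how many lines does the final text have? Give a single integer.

Hunk 1: at line 5 remove [rcq] add [ihpiy,pqc,uol] -> 16 lines: dob tgmhd wzh kqvzu tqx wdfsp ihpiy pqc uol jypl jro oml jox ics iywj hfdfy
Hunk 2: at line 9 remove [jypl,jro] add [fhz] -> 15 lines: dob tgmhd wzh kqvzu tqx wdfsp ihpiy pqc uol fhz oml jox ics iywj hfdfy
Hunk 3: at line 8 remove [fhz,oml] add [cmh,ndrs,jfqxo] -> 16 lines: dob tgmhd wzh kqvzu tqx wdfsp ihpiy pqc uol cmh ndrs jfqxo jox ics iywj hfdfy
Hunk 4: at line 4 remove [wdfsp] add [kjb] -> 16 lines: dob tgmhd wzh kqvzu tqx kjb ihpiy pqc uol cmh ndrs jfqxo jox ics iywj hfdfy
Hunk 5: at line 9 remove [ndrs,jfqxo] add [gman,sdypk,kdy] -> 17 lines: dob tgmhd wzh kqvzu tqx kjb ihpiy pqc uol cmh gman sdypk kdy jox ics iywj hfdfy
Hunk 6: at line 3 remove [kqvzu,tqx,kjb] add [jfscc] -> 15 lines: dob tgmhd wzh jfscc ihpiy pqc uol cmh gman sdypk kdy jox ics iywj hfdfy
Hunk 7: at line 7 remove [cmh] add [ktvw,jlsa] -> 16 lines: dob tgmhd wzh jfscc ihpiy pqc uol ktvw jlsa gman sdypk kdy jox ics iywj hfdfy
Final line count: 16

Answer: 16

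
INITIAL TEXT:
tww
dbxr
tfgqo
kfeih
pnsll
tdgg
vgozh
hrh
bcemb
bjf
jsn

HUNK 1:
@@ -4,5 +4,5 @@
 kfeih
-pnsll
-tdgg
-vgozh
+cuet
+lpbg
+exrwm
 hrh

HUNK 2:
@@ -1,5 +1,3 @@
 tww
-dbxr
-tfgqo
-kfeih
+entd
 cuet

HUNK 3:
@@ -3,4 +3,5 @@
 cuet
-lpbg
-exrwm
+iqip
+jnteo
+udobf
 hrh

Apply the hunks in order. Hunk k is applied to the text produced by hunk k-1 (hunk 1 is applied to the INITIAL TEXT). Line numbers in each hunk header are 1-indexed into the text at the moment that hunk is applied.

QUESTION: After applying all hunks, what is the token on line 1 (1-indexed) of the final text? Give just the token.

Answer: tww

Derivation:
Hunk 1: at line 4 remove [pnsll,tdgg,vgozh] add [cuet,lpbg,exrwm] -> 11 lines: tww dbxr tfgqo kfeih cuet lpbg exrwm hrh bcemb bjf jsn
Hunk 2: at line 1 remove [dbxr,tfgqo,kfeih] add [entd] -> 9 lines: tww entd cuet lpbg exrwm hrh bcemb bjf jsn
Hunk 3: at line 3 remove [lpbg,exrwm] add [iqip,jnteo,udobf] -> 10 lines: tww entd cuet iqip jnteo udobf hrh bcemb bjf jsn
Final line 1: tww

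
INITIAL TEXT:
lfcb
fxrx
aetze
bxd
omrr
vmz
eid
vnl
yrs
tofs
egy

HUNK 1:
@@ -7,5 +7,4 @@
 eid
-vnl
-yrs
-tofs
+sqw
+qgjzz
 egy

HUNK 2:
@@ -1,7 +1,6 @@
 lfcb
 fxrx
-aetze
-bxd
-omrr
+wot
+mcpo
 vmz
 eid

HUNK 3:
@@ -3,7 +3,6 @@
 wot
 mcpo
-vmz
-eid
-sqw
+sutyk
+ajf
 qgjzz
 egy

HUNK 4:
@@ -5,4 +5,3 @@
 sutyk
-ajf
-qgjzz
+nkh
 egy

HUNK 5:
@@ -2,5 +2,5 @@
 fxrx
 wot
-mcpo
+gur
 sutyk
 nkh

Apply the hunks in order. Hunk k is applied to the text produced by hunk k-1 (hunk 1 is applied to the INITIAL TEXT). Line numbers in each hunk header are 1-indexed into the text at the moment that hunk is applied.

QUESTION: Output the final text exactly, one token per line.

Hunk 1: at line 7 remove [vnl,yrs,tofs] add [sqw,qgjzz] -> 10 lines: lfcb fxrx aetze bxd omrr vmz eid sqw qgjzz egy
Hunk 2: at line 1 remove [aetze,bxd,omrr] add [wot,mcpo] -> 9 lines: lfcb fxrx wot mcpo vmz eid sqw qgjzz egy
Hunk 3: at line 3 remove [vmz,eid,sqw] add [sutyk,ajf] -> 8 lines: lfcb fxrx wot mcpo sutyk ajf qgjzz egy
Hunk 4: at line 5 remove [ajf,qgjzz] add [nkh] -> 7 lines: lfcb fxrx wot mcpo sutyk nkh egy
Hunk 5: at line 2 remove [mcpo] add [gur] -> 7 lines: lfcb fxrx wot gur sutyk nkh egy

Answer: lfcb
fxrx
wot
gur
sutyk
nkh
egy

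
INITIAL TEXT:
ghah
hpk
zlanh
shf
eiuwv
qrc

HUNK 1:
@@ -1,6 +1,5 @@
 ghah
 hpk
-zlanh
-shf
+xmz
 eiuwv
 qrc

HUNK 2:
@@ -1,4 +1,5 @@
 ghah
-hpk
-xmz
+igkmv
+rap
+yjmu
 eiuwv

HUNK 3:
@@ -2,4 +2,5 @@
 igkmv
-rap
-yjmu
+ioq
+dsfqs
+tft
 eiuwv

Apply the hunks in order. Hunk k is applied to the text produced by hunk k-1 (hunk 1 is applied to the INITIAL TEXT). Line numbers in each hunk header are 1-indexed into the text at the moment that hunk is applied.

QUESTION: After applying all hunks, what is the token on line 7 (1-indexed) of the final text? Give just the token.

Hunk 1: at line 1 remove [zlanh,shf] add [xmz] -> 5 lines: ghah hpk xmz eiuwv qrc
Hunk 2: at line 1 remove [hpk,xmz] add [igkmv,rap,yjmu] -> 6 lines: ghah igkmv rap yjmu eiuwv qrc
Hunk 3: at line 2 remove [rap,yjmu] add [ioq,dsfqs,tft] -> 7 lines: ghah igkmv ioq dsfqs tft eiuwv qrc
Final line 7: qrc

Answer: qrc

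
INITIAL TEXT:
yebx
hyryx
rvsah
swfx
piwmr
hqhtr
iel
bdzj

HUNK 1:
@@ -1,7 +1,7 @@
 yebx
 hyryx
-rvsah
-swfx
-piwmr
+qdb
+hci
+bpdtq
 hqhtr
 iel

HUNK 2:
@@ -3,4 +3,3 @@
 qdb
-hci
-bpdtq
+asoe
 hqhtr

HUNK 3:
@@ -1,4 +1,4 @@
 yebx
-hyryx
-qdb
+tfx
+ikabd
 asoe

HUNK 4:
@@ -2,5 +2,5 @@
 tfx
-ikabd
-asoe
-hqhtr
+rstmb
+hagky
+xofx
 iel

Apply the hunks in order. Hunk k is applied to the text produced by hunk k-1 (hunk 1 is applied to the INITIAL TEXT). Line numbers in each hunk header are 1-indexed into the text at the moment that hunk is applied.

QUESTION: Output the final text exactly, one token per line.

Answer: yebx
tfx
rstmb
hagky
xofx
iel
bdzj

Derivation:
Hunk 1: at line 1 remove [rvsah,swfx,piwmr] add [qdb,hci,bpdtq] -> 8 lines: yebx hyryx qdb hci bpdtq hqhtr iel bdzj
Hunk 2: at line 3 remove [hci,bpdtq] add [asoe] -> 7 lines: yebx hyryx qdb asoe hqhtr iel bdzj
Hunk 3: at line 1 remove [hyryx,qdb] add [tfx,ikabd] -> 7 lines: yebx tfx ikabd asoe hqhtr iel bdzj
Hunk 4: at line 2 remove [ikabd,asoe,hqhtr] add [rstmb,hagky,xofx] -> 7 lines: yebx tfx rstmb hagky xofx iel bdzj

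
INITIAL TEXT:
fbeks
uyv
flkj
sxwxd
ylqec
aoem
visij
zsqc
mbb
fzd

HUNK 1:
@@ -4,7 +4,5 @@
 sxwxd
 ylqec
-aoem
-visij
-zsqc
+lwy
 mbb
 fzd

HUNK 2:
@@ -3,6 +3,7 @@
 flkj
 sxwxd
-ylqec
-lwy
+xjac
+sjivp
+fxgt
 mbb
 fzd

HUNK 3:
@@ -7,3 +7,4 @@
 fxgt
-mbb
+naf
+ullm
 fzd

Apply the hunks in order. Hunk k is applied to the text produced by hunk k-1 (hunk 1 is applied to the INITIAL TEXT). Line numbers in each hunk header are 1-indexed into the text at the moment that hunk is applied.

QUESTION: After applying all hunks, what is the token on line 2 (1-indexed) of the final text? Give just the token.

Answer: uyv

Derivation:
Hunk 1: at line 4 remove [aoem,visij,zsqc] add [lwy] -> 8 lines: fbeks uyv flkj sxwxd ylqec lwy mbb fzd
Hunk 2: at line 3 remove [ylqec,lwy] add [xjac,sjivp,fxgt] -> 9 lines: fbeks uyv flkj sxwxd xjac sjivp fxgt mbb fzd
Hunk 3: at line 7 remove [mbb] add [naf,ullm] -> 10 lines: fbeks uyv flkj sxwxd xjac sjivp fxgt naf ullm fzd
Final line 2: uyv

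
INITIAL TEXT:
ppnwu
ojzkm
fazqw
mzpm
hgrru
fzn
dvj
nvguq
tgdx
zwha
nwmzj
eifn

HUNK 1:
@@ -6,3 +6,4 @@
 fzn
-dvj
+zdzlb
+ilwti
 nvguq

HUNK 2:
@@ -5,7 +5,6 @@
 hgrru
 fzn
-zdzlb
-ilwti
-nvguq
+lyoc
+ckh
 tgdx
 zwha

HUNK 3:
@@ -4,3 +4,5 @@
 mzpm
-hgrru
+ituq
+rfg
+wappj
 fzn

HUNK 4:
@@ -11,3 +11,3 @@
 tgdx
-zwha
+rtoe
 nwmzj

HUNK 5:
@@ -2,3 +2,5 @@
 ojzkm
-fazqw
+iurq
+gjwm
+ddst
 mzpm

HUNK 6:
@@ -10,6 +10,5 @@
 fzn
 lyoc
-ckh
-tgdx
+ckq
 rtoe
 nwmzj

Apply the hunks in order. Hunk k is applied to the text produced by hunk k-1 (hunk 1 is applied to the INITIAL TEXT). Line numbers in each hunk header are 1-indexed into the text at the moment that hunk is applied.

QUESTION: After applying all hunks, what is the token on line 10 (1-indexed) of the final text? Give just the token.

Answer: fzn

Derivation:
Hunk 1: at line 6 remove [dvj] add [zdzlb,ilwti] -> 13 lines: ppnwu ojzkm fazqw mzpm hgrru fzn zdzlb ilwti nvguq tgdx zwha nwmzj eifn
Hunk 2: at line 5 remove [zdzlb,ilwti,nvguq] add [lyoc,ckh] -> 12 lines: ppnwu ojzkm fazqw mzpm hgrru fzn lyoc ckh tgdx zwha nwmzj eifn
Hunk 3: at line 4 remove [hgrru] add [ituq,rfg,wappj] -> 14 lines: ppnwu ojzkm fazqw mzpm ituq rfg wappj fzn lyoc ckh tgdx zwha nwmzj eifn
Hunk 4: at line 11 remove [zwha] add [rtoe] -> 14 lines: ppnwu ojzkm fazqw mzpm ituq rfg wappj fzn lyoc ckh tgdx rtoe nwmzj eifn
Hunk 5: at line 2 remove [fazqw] add [iurq,gjwm,ddst] -> 16 lines: ppnwu ojzkm iurq gjwm ddst mzpm ituq rfg wappj fzn lyoc ckh tgdx rtoe nwmzj eifn
Hunk 6: at line 10 remove [ckh,tgdx] add [ckq] -> 15 lines: ppnwu ojzkm iurq gjwm ddst mzpm ituq rfg wappj fzn lyoc ckq rtoe nwmzj eifn
Final line 10: fzn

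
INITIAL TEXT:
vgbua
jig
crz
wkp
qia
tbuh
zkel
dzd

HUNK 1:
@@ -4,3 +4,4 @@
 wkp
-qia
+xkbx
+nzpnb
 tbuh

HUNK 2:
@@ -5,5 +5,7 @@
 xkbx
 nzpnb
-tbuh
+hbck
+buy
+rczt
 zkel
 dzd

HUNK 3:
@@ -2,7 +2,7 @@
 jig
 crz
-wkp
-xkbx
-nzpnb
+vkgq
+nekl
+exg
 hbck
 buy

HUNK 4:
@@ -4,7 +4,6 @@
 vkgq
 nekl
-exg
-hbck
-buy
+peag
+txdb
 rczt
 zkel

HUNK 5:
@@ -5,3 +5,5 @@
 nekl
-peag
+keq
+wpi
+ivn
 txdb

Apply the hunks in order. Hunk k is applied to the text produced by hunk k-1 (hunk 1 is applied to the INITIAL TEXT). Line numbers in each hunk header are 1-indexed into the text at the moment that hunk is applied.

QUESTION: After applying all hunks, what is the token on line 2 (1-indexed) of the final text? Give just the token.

Hunk 1: at line 4 remove [qia] add [xkbx,nzpnb] -> 9 lines: vgbua jig crz wkp xkbx nzpnb tbuh zkel dzd
Hunk 2: at line 5 remove [tbuh] add [hbck,buy,rczt] -> 11 lines: vgbua jig crz wkp xkbx nzpnb hbck buy rczt zkel dzd
Hunk 3: at line 2 remove [wkp,xkbx,nzpnb] add [vkgq,nekl,exg] -> 11 lines: vgbua jig crz vkgq nekl exg hbck buy rczt zkel dzd
Hunk 4: at line 4 remove [exg,hbck,buy] add [peag,txdb] -> 10 lines: vgbua jig crz vkgq nekl peag txdb rczt zkel dzd
Hunk 5: at line 5 remove [peag] add [keq,wpi,ivn] -> 12 lines: vgbua jig crz vkgq nekl keq wpi ivn txdb rczt zkel dzd
Final line 2: jig

Answer: jig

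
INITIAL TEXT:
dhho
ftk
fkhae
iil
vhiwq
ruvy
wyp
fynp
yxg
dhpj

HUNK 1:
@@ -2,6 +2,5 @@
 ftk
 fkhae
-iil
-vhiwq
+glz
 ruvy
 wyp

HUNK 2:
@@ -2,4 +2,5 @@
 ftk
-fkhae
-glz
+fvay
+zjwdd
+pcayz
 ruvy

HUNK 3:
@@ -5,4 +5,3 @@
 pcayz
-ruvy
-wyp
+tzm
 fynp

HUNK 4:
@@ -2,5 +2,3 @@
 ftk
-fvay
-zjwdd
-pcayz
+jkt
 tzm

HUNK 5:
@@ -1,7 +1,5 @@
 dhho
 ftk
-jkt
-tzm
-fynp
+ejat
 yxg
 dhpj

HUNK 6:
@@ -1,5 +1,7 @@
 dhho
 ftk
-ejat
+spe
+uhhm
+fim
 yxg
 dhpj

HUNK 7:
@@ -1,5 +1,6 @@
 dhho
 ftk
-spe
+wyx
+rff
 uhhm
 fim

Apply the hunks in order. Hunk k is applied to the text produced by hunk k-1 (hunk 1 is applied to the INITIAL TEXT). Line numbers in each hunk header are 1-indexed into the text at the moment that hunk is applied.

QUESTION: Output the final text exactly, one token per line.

Hunk 1: at line 2 remove [iil,vhiwq] add [glz] -> 9 lines: dhho ftk fkhae glz ruvy wyp fynp yxg dhpj
Hunk 2: at line 2 remove [fkhae,glz] add [fvay,zjwdd,pcayz] -> 10 lines: dhho ftk fvay zjwdd pcayz ruvy wyp fynp yxg dhpj
Hunk 3: at line 5 remove [ruvy,wyp] add [tzm] -> 9 lines: dhho ftk fvay zjwdd pcayz tzm fynp yxg dhpj
Hunk 4: at line 2 remove [fvay,zjwdd,pcayz] add [jkt] -> 7 lines: dhho ftk jkt tzm fynp yxg dhpj
Hunk 5: at line 1 remove [jkt,tzm,fynp] add [ejat] -> 5 lines: dhho ftk ejat yxg dhpj
Hunk 6: at line 1 remove [ejat] add [spe,uhhm,fim] -> 7 lines: dhho ftk spe uhhm fim yxg dhpj
Hunk 7: at line 1 remove [spe] add [wyx,rff] -> 8 lines: dhho ftk wyx rff uhhm fim yxg dhpj

Answer: dhho
ftk
wyx
rff
uhhm
fim
yxg
dhpj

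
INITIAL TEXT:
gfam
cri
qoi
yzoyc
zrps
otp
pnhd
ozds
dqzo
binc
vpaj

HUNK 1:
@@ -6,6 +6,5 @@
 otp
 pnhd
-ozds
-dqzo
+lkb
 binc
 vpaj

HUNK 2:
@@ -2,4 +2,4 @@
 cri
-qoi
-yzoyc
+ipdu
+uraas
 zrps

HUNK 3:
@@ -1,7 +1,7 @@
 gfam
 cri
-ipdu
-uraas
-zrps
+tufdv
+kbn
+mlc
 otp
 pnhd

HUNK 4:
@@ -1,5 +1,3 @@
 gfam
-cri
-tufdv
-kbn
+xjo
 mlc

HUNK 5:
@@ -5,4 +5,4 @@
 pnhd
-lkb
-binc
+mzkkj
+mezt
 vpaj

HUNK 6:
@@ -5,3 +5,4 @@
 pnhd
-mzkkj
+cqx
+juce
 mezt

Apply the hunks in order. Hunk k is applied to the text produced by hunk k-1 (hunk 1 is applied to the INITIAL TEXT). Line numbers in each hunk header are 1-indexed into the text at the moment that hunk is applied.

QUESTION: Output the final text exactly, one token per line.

Hunk 1: at line 6 remove [ozds,dqzo] add [lkb] -> 10 lines: gfam cri qoi yzoyc zrps otp pnhd lkb binc vpaj
Hunk 2: at line 2 remove [qoi,yzoyc] add [ipdu,uraas] -> 10 lines: gfam cri ipdu uraas zrps otp pnhd lkb binc vpaj
Hunk 3: at line 1 remove [ipdu,uraas,zrps] add [tufdv,kbn,mlc] -> 10 lines: gfam cri tufdv kbn mlc otp pnhd lkb binc vpaj
Hunk 4: at line 1 remove [cri,tufdv,kbn] add [xjo] -> 8 lines: gfam xjo mlc otp pnhd lkb binc vpaj
Hunk 5: at line 5 remove [lkb,binc] add [mzkkj,mezt] -> 8 lines: gfam xjo mlc otp pnhd mzkkj mezt vpaj
Hunk 6: at line 5 remove [mzkkj] add [cqx,juce] -> 9 lines: gfam xjo mlc otp pnhd cqx juce mezt vpaj

Answer: gfam
xjo
mlc
otp
pnhd
cqx
juce
mezt
vpaj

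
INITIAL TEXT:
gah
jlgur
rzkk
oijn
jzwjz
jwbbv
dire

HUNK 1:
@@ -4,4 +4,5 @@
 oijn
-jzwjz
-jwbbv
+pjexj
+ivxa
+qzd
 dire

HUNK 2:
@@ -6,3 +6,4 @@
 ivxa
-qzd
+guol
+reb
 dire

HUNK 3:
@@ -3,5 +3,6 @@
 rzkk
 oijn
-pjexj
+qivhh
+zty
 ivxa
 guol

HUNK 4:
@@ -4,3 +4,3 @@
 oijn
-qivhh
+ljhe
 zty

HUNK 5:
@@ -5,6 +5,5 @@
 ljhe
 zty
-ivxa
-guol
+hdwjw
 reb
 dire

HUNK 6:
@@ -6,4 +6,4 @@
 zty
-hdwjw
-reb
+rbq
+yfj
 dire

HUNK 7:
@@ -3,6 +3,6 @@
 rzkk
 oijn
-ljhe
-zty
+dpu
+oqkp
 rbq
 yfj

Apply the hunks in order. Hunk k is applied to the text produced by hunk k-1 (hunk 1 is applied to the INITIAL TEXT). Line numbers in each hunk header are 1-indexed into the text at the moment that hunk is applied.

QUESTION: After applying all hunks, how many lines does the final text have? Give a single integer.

Hunk 1: at line 4 remove [jzwjz,jwbbv] add [pjexj,ivxa,qzd] -> 8 lines: gah jlgur rzkk oijn pjexj ivxa qzd dire
Hunk 2: at line 6 remove [qzd] add [guol,reb] -> 9 lines: gah jlgur rzkk oijn pjexj ivxa guol reb dire
Hunk 3: at line 3 remove [pjexj] add [qivhh,zty] -> 10 lines: gah jlgur rzkk oijn qivhh zty ivxa guol reb dire
Hunk 4: at line 4 remove [qivhh] add [ljhe] -> 10 lines: gah jlgur rzkk oijn ljhe zty ivxa guol reb dire
Hunk 5: at line 5 remove [ivxa,guol] add [hdwjw] -> 9 lines: gah jlgur rzkk oijn ljhe zty hdwjw reb dire
Hunk 6: at line 6 remove [hdwjw,reb] add [rbq,yfj] -> 9 lines: gah jlgur rzkk oijn ljhe zty rbq yfj dire
Hunk 7: at line 3 remove [ljhe,zty] add [dpu,oqkp] -> 9 lines: gah jlgur rzkk oijn dpu oqkp rbq yfj dire
Final line count: 9

Answer: 9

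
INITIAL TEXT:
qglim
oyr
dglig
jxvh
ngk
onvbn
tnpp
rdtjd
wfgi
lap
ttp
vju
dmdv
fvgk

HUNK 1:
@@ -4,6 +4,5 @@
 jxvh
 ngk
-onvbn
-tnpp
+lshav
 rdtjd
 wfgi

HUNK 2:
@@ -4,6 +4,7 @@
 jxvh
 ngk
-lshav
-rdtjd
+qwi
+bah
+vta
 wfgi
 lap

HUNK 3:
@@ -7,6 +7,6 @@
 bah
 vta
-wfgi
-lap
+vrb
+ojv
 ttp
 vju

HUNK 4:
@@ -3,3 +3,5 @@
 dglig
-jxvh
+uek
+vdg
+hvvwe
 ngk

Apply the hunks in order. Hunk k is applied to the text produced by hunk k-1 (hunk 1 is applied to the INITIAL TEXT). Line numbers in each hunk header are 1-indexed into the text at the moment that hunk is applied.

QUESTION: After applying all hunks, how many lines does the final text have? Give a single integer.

Hunk 1: at line 4 remove [onvbn,tnpp] add [lshav] -> 13 lines: qglim oyr dglig jxvh ngk lshav rdtjd wfgi lap ttp vju dmdv fvgk
Hunk 2: at line 4 remove [lshav,rdtjd] add [qwi,bah,vta] -> 14 lines: qglim oyr dglig jxvh ngk qwi bah vta wfgi lap ttp vju dmdv fvgk
Hunk 3: at line 7 remove [wfgi,lap] add [vrb,ojv] -> 14 lines: qglim oyr dglig jxvh ngk qwi bah vta vrb ojv ttp vju dmdv fvgk
Hunk 4: at line 3 remove [jxvh] add [uek,vdg,hvvwe] -> 16 lines: qglim oyr dglig uek vdg hvvwe ngk qwi bah vta vrb ojv ttp vju dmdv fvgk
Final line count: 16

Answer: 16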